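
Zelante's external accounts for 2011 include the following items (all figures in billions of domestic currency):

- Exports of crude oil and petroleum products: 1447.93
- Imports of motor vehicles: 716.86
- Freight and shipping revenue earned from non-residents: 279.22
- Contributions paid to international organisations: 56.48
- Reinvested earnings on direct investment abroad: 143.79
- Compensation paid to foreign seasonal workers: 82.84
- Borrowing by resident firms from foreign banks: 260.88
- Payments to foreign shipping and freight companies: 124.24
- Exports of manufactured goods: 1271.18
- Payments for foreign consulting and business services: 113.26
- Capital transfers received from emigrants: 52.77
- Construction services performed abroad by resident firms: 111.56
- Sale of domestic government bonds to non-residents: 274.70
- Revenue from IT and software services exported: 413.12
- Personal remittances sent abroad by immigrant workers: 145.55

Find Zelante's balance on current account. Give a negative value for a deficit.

Goods: 1447.93 + 1271.18 - 716.86 = 2002.25
Services: -113.26 + 279.22 - 124.24 + 413.12 + 111.56 = 566.40
Primary income: 143.79 - 82.84 = 60.95
Secondary income: -145.55 - 56.48 = -202.03
Current account = 2002.25 + 566.40 + 60.95 + (-202.03) = 2427.57
(Excluded from the current account — financial account: borrowing by resident firms from foreign banks 260.88, sale of domestic government bonds to non-residents 274.70; capital account: capital transfers received from emigrants 52.77.)

2427.57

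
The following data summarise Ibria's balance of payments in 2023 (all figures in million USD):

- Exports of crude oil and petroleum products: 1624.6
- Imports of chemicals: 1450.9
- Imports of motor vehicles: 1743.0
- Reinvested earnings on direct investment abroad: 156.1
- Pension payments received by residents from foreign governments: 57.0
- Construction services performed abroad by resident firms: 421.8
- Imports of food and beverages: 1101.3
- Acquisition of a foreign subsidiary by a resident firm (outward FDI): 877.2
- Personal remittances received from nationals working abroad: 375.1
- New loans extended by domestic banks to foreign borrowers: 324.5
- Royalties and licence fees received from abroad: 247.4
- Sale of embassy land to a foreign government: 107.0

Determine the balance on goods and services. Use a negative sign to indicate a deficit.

-2001.4

Goods: 1624.6 - 1743.0 - 1450.9 - 1101.3 = -2670.6
Services: 247.4 + 421.8 = 669.2
Trade balance = -2670.6 + 669.2 = -2001.4
(Excluded from the trade balance — primary income: reinvested earnings on direct investment abroad 156.1; secondary income: pension payments received by residents from foreign governments 57.0, personal remittances received from nationals working abroad 375.1; financial account: acquisition of a foreign subsidiary by a resident firm (outward FDI) 877.2, new loans extended by domestic banks to foreign borrowers 324.5; capital account: sale of embassy land to a foreign government 107.0.)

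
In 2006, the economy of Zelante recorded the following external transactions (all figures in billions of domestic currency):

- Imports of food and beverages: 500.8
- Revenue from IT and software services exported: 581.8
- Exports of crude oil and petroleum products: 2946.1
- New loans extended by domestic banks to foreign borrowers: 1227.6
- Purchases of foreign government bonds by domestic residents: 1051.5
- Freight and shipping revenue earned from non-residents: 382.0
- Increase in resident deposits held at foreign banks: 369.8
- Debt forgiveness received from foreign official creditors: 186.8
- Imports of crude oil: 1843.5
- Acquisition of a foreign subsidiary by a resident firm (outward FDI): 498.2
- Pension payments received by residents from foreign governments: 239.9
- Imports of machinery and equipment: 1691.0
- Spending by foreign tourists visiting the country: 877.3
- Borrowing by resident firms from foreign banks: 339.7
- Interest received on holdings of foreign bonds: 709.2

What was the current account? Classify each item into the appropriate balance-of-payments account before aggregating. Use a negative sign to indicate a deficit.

1701.0

Goods: -500.8 - 1843.5 - 1691.0 + 2946.1 = -1089.2
Services: 877.3 + 382.0 + 581.8 = 1841.1
Primary income: 709.2
Secondary income: 239.9
Current account = (-1089.2) + 1841.1 + 709.2 + 239.9 = 1701.0
(Excluded from the current account — financial account: new loans extended by domestic banks to foreign borrowers 1227.6, purchases of foreign government bonds by domestic residents 1051.5, increase in resident deposits held at foreign banks 369.8, acquisition of a foreign subsidiary by a resident firm (outward FDI) 498.2, borrowing by resident firms from foreign banks 339.7; capital account: debt forgiveness received from foreign official creditors 186.8.)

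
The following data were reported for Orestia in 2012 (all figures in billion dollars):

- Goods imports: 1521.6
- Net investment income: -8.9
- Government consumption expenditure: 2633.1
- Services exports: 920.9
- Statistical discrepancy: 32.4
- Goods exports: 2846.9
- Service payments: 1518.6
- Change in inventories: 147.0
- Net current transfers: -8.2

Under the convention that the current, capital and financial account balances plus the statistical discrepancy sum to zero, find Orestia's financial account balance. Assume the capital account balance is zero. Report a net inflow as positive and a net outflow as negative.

-742.9

Goods balance = 2846.9 - 1521.6 = 1325.3
Services balance = 920.9 - 1518.6 = -597.7
Trade balance (goods + services) = 1325.3 + (-597.7) = 727.6
Net primary income = -8.9
Net secondary income = -8.2
Current account = 727.6 + (-8.9) + (-8.2) = 710.5
Financial account = -(710.5 + 32.4) = -742.9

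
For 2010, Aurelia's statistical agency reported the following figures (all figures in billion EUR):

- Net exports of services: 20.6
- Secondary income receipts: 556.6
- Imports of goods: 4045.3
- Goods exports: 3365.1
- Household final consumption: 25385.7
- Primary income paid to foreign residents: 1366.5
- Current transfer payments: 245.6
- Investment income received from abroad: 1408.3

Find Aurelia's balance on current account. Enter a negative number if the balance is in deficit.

Goods balance = 3365.1 - 4045.3 = -680.2
Services balance = 20.6
Trade balance (goods + services) = -680.2 + 20.6 = -659.6
Net primary income = 1408.3 - 1366.5 = 41.8
Net secondary income = 556.6 - 245.6 = 311.0
Current account = -659.6 + 41.8 + 311.0 = -306.8

-306.8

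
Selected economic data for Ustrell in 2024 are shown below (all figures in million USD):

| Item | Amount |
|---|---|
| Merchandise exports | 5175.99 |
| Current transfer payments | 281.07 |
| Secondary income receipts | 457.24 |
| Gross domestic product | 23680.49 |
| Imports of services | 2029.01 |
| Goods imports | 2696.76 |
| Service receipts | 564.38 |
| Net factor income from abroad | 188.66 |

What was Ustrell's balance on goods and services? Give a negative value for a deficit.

1014.60

Goods balance = 5175.99 - 2696.76 = 2479.23
Services balance = 564.38 - 2029.01 = -1464.63
Trade balance (goods + services) = 2479.23 + (-1464.63) = 1014.60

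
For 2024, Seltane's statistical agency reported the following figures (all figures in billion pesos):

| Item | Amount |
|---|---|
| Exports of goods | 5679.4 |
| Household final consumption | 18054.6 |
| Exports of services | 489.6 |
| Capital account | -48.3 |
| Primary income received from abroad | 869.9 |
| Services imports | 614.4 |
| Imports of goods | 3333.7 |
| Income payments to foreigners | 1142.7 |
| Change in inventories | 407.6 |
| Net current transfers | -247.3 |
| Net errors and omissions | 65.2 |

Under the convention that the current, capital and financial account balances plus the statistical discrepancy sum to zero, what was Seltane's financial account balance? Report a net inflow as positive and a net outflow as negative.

Goods balance = 5679.4 - 3333.7 = 2345.7
Services balance = 489.6 - 614.4 = -124.8
Trade balance (goods + services) = 2345.7 + (-124.8) = 2220.9
Net primary income = 869.9 - 1142.7 = -272.8
Net secondary income = -247.3
Current account = 2220.9 + (-272.8) + (-247.3) = 1700.8
Financial account = -(1700.8 + (-48.3) + 65.2) = -1717.7

-1717.7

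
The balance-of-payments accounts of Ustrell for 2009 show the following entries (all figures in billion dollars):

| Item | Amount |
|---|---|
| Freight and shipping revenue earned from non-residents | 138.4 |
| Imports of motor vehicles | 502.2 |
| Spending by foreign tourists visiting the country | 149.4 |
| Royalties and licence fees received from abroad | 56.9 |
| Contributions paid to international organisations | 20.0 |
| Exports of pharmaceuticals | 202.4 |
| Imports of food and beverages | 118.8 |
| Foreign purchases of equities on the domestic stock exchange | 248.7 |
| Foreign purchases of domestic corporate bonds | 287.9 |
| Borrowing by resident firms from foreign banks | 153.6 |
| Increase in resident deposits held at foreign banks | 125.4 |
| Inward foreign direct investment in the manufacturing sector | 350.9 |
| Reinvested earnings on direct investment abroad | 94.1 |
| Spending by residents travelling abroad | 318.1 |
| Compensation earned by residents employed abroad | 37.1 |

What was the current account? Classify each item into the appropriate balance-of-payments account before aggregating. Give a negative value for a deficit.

-280.8

Goods: -502.2 - 118.8 + 202.4 = -418.6
Services: 138.4 + 149.4 + 56.9 - 318.1 = 26.6
Primary income: 37.1 + 94.1 = 131.2
Secondary income: -20.0
Current account = (-418.6) + 26.6 + 131.2 + (-20.0) = -280.8
(Excluded from the current account — financial account: foreign purchases of equities on the domestic stock exchange 248.7, foreign purchases of domestic corporate bonds 287.9, borrowing by resident firms from foreign banks 153.6, increase in resident deposits held at foreign banks 125.4, inward foreign direct investment in the manufacturing sector 350.9.)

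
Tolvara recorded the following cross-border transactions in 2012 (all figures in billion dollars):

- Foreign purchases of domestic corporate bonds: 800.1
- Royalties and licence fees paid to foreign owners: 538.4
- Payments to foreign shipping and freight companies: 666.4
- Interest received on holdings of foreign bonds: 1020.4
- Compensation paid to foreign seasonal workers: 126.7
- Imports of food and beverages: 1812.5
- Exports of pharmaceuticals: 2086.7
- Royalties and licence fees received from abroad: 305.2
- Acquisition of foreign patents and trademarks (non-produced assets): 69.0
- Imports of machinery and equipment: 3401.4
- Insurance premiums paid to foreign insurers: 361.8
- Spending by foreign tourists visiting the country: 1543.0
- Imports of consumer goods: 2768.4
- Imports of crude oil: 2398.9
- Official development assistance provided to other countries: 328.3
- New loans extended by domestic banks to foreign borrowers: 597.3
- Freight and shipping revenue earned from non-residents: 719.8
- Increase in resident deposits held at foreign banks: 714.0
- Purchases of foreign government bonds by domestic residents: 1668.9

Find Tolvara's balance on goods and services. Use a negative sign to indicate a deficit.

-7293.1

Goods: -3401.4 + 2086.7 - 2398.9 - 1812.5 - 2768.4 = -8294.5
Services: 719.8 + 305.2 - 666.4 - 538.4 - 361.8 + 1543.0 = 1001.4
Trade balance = -8294.5 + 1001.4 = -7293.1
(Excluded from the trade balance — financial account: foreign purchases of domestic corporate bonds 800.1, new loans extended by domestic banks to foreign borrowers 597.3, increase in resident deposits held at foreign banks 714.0, purchases of foreign government bonds by domestic residents 1668.9; primary income: interest received on holdings of foreign bonds 1020.4, compensation paid to foreign seasonal workers 126.7; capital account: acquisition of foreign patents and trademarks (non-produced assets) 69.0; secondary income: official development assistance provided to other countries 328.3.)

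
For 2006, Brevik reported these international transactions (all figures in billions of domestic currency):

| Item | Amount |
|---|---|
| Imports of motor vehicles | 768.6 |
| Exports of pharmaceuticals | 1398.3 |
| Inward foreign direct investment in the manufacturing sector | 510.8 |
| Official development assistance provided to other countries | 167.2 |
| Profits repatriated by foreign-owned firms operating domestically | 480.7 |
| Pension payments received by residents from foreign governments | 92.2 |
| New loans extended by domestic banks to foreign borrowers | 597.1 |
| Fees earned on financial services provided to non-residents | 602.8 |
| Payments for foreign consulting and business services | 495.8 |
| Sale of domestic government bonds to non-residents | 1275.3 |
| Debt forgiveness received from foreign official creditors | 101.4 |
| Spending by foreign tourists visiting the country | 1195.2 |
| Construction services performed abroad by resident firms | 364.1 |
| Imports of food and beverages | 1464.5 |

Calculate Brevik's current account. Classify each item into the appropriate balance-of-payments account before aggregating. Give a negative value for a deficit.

Goods: 1398.3 - 768.6 - 1464.5 = -834.8
Services: 1195.2 - 495.8 + 364.1 + 602.8 = 1666.3
Primary income: -480.7
Secondary income: -167.2 + 92.2 = -75.0
Current account = (-834.8) + 1666.3 + (-480.7) + (-75.0) = 275.8
(Excluded from the current account — financial account: inward foreign direct investment in the manufacturing sector 510.8, new loans extended by domestic banks to foreign borrowers 597.1, sale of domestic government bonds to non-residents 1275.3; capital account: debt forgiveness received from foreign official creditors 101.4.)

275.8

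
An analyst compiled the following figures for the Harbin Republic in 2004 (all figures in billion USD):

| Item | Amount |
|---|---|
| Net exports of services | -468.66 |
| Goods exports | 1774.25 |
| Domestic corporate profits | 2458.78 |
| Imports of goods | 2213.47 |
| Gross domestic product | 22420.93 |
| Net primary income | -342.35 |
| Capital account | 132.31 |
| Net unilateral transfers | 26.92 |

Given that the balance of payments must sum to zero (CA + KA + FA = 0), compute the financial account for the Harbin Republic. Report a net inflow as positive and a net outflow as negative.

1091.00

Goods balance = 1774.25 - 2213.47 = -439.22
Services balance = -468.66
Trade balance (goods + services) = -439.22 + (-468.66) = -907.88
Net primary income = -342.35
Net secondary income = 26.92
Current account = -907.88 + (-342.35) + 26.92 = -1223.31
Financial account = -(-1223.31 + 132.31) = 1091.00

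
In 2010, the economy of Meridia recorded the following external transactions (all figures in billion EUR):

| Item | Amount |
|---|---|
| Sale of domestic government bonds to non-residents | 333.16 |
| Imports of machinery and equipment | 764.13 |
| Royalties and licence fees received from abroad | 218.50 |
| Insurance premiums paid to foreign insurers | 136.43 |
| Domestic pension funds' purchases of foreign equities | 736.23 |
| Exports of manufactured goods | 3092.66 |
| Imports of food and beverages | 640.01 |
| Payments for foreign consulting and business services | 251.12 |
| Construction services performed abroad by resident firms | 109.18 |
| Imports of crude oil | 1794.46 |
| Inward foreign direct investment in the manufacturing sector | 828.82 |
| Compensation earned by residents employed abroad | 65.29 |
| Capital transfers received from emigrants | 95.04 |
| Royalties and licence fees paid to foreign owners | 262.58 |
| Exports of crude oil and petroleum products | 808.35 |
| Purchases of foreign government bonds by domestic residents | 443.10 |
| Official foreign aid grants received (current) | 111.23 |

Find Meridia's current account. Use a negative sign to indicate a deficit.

Goods: -764.13 - 1794.46 + 808.35 - 640.01 + 3092.66 = 702.41
Services: -136.43 + 218.50 - 262.58 + 109.18 - 251.12 = -322.45
Primary income: 65.29
Secondary income: 111.23
Current account = 702.41 + (-322.45) + 65.29 + 111.23 = 556.48
(Excluded from the current account — financial account: sale of domestic government bonds to non-residents 333.16, domestic pension funds' purchases of foreign equities 736.23, inward foreign direct investment in the manufacturing sector 828.82, purchases of foreign government bonds by domestic residents 443.10; capital account: capital transfers received from emigrants 95.04.)

556.48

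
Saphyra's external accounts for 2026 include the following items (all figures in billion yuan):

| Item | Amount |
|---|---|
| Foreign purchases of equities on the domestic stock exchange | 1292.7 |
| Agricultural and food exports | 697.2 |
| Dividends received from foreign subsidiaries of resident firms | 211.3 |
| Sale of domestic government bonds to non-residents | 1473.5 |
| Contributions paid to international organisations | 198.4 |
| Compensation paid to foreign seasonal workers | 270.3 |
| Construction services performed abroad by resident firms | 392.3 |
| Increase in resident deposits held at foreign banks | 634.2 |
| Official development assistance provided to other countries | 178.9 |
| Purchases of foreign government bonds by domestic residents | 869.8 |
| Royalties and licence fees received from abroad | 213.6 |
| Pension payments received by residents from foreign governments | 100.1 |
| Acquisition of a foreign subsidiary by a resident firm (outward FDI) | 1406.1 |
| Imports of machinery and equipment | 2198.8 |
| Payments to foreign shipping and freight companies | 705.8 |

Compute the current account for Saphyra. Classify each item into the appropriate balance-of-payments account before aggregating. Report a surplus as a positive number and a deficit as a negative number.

-1937.7

Goods: -2198.8 + 697.2 = -1501.6
Services: 392.3 - 705.8 + 213.6 = -99.9
Primary income: 211.3 - 270.3 = -59.0
Secondary income: 100.1 - 198.4 - 178.9 = -277.2
Current account = (-1501.6) + (-99.9) + (-59.0) + (-277.2) = -1937.7
(Excluded from the current account — financial account: foreign purchases of equities on the domestic stock exchange 1292.7, sale of domestic government bonds to non-residents 1473.5, increase in resident deposits held at foreign banks 634.2, purchases of foreign government bonds by domestic residents 869.8, acquisition of a foreign subsidiary by a resident firm (outward FDI) 1406.1.)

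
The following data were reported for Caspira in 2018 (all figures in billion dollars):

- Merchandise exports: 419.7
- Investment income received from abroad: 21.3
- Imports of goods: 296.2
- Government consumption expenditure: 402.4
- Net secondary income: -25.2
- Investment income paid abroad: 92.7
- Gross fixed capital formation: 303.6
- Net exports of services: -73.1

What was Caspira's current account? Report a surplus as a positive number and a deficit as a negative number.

Goods balance = 419.7 - 296.2 = 123.5
Services balance = -73.1
Trade balance (goods + services) = 123.5 + (-73.1) = 50.4
Net primary income = 21.3 - 92.7 = -71.4
Net secondary income = -25.2
Current account = 50.4 + (-71.4) + (-25.2) = -46.2

-46.2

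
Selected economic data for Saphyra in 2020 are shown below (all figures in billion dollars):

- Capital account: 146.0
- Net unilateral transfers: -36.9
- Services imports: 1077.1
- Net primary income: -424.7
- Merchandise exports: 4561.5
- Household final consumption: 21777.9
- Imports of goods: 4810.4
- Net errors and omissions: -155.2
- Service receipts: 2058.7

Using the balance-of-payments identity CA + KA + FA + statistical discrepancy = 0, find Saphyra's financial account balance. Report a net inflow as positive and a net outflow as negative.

Goods balance = 4561.5 - 4810.4 = -248.9
Services balance = 2058.7 - 1077.1 = 981.6
Trade balance (goods + services) = -248.9 + 981.6 = 732.7
Net primary income = -424.7
Net secondary income = -36.9
Current account = 732.7 + (-424.7) + (-36.9) = 271.1
Financial account = -(271.1 + 146.0 + (-155.2)) = -261.9

-261.9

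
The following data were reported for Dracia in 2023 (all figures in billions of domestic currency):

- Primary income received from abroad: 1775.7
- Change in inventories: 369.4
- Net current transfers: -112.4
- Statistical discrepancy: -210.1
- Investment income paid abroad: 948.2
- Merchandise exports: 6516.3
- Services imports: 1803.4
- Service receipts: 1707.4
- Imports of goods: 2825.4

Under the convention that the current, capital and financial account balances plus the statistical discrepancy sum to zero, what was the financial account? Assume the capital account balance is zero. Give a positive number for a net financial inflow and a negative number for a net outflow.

-4099.9

Goods balance = 6516.3 - 2825.4 = 3690.9
Services balance = 1707.4 - 1803.4 = -96.0
Trade balance (goods + services) = 3690.9 + (-96.0) = 3594.9
Net primary income = 1775.7 - 948.2 = 827.5
Net secondary income = -112.4
Current account = 3594.9 + 827.5 + (-112.4) = 4310.0
Financial account = -(4310.0 + (-210.1)) = -4099.9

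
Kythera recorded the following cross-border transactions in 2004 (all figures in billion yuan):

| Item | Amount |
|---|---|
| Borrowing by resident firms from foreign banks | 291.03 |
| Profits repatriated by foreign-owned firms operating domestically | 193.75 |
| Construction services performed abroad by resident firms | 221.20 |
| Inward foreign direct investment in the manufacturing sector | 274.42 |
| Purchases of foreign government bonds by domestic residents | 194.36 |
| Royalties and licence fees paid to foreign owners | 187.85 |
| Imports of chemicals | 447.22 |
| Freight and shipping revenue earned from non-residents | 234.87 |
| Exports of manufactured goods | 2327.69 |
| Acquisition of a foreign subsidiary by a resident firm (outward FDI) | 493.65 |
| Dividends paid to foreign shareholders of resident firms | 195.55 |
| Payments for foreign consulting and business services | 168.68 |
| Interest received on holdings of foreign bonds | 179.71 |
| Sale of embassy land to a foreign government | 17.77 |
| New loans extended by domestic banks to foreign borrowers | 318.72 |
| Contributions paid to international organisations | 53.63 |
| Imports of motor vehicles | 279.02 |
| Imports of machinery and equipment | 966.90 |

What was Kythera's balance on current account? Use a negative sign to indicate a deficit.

Goods: -279.02 + 2327.69 - 447.22 - 966.90 = 634.55
Services: 221.20 - 187.85 - 168.68 + 234.87 = 99.54
Primary income: -193.75 - 195.55 + 179.71 = -209.59
Secondary income: -53.63
Current account = 634.55 + 99.54 + (-209.59) + (-53.63) = 470.87
(Excluded from the current account — financial account: borrowing by resident firms from foreign banks 291.03, inward foreign direct investment in the manufacturing sector 274.42, purchases of foreign government bonds by domestic residents 194.36, acquisition of a foreign subsidiary by a resident firm (outward FDI) 493.65, new loans extended by domestic banks to foreign borrowers 318.72; capital account: sale of embassy land to a foreign government 17.77.)

470.87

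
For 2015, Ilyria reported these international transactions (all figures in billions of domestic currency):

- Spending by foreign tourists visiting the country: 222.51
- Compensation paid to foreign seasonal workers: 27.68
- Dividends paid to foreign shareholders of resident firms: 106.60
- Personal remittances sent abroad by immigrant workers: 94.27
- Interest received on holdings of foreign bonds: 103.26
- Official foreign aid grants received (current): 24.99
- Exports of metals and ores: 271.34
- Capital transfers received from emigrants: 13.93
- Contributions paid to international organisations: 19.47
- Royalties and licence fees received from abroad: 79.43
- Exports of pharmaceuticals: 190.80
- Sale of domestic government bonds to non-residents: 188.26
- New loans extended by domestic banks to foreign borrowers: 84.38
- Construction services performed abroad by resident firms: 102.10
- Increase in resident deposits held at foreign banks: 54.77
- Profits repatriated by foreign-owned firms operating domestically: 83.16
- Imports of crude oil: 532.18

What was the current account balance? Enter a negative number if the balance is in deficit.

131.07

Goods: 271.34 - 532.18 + 190.80 = -70.04
Services: 102.10 + 222.51 + 79.43 = 404.04
Primary income: -27.68 - 106.60 - 83.16 + 103.26 = -114.18
Secondary income: -19.47 + 24.99 - 94.27 = -88.75
Current account = (-70.04) + 404.04 + (-114.18) + (-88.75) = 131.07
(Excluded from the current account — capital account: capital transfers received from emigrants 13.93; financial account: sale of domestic government bonds to non-residents 188.26, new loans extended by domestic banks to foreign borrowers 84.38, increase in resident deposits held at foreign banks 54.77.)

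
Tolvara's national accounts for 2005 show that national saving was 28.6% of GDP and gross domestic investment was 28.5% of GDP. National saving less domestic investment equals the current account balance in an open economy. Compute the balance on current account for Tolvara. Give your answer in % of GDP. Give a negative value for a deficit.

CA = S - I = 28.6 - 28.5 = 0.1

0.1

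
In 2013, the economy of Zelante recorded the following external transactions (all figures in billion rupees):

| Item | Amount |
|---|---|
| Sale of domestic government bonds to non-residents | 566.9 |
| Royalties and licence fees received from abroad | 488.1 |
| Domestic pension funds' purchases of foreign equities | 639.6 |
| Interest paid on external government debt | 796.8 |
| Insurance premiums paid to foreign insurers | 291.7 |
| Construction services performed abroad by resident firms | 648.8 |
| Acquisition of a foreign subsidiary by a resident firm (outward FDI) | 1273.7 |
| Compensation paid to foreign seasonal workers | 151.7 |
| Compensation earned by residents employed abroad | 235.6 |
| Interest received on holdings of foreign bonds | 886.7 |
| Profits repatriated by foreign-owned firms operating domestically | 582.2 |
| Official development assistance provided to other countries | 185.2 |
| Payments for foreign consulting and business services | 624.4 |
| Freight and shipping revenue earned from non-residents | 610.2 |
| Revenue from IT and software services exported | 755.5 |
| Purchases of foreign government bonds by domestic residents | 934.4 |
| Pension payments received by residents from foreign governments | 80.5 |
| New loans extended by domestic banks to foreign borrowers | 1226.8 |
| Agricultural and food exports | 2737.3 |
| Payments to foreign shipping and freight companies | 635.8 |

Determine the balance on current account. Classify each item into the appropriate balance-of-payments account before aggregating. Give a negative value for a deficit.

Goods: 2737.3
Services: 755.5 - 291.7 + 488.1 + 648.8 + 610.2 - 635.8 - 624.4 = 950.7
Primary income: 235.6 - 151.7 - 796.8 - 582.2 + 886.7 = -408.4
Secondary income: 80.5 - 185.2 = -104.7
Current account = 2737.3 + 950.7 + (-408.4) + (-104.7) = 3174.9
(Excluded from the current account — financial account: sale of domestic government bonds to non-residents 566.9, domestic pension funds' purchases of foreign equities 639.6, acquisition of a foreign subsidiary by a resident firm (outward FDI) 1273.7, purchases of foreign government bonds by domestic residents 934.4, new loans extended by domestic banks to foreign borrowers 1226.8.)

3174.9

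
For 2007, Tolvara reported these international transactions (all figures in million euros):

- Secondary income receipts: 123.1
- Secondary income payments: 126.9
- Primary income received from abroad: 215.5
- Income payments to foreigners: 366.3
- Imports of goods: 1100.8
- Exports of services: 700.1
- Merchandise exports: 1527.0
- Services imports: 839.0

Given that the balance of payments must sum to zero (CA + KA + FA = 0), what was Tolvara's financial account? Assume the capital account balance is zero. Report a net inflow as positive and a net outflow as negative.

-132.7

Goods balance = 1527.0 - 1100.8 = 426.2
Services balance = 700.1 - 839.0 = -138.9
Trade balance (goods + services) = 426.2 + (-138.9) = 287.3
Net primary income = 215.5 - 366.3 = -150.8
Net secondary income = 123.1 - 126.9 = -3.8
Current account = 287.3 + (-150.8) + (-3.8) = 132.7
Financial account = -(132.7) = -132.7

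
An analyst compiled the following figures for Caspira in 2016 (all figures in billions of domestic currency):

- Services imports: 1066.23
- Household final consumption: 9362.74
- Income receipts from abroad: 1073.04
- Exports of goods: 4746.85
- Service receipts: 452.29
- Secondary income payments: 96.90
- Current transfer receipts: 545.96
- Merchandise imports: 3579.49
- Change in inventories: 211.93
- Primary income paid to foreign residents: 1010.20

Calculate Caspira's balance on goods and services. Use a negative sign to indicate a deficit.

553.42

Goods balance = 4746.85 - 3579.49 = 1167.36
Services balance = 452.29 - 1066.23 = -613.94
Trade balance (goods + services) = 1167.36 + (-613.94) = 553.42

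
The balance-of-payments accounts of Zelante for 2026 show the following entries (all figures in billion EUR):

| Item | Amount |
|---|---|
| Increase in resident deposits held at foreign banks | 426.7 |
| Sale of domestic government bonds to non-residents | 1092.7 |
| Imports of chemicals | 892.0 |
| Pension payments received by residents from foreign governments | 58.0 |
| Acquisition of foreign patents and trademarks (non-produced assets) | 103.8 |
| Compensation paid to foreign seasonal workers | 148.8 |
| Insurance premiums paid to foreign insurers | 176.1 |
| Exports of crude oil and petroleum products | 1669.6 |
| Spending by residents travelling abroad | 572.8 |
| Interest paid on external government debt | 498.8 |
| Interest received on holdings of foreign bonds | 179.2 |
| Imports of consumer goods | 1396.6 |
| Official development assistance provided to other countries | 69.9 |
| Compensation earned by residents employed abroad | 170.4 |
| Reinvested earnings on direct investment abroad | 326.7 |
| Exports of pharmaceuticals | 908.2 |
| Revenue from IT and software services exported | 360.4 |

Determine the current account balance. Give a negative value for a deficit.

Goods: 1669.6 - 1396.6 - 892.0 + 908.2 = 289.2
Services: 360.4 - 572.8 - 176.1 = -388.5
Primary income: 170.4 - 498.8 + 179.2 + 326.7 - 148.8 = 28.7
Secondary income: 58.0 - 69.9 = -11.9
Current account = 289.2 + (-388.5) + 28.7 + (-11.9) = -82.5
(Excluded from the current account — financial account: increase in resident deposits held at foreign banks 426.7, sale of domestic government bonds to non-residents 1092.7; capital account: acquisition of foreign patents and trademarks (non-produced assets) 103.8.)

-82.5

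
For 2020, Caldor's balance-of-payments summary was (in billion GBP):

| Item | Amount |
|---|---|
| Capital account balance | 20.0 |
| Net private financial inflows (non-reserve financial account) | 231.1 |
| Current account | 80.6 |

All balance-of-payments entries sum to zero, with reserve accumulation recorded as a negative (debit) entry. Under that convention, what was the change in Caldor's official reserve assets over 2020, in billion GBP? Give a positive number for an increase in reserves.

331.7

Official reserve transactions balance = -(80.6 + 20.0 + 231.1) = -331.7
An accumulation of reserves is recorded as a debit (negative entry), so the change in the stock of reserves is the negative of that balance.
Change in official reserves = -(-331.7) = 331.7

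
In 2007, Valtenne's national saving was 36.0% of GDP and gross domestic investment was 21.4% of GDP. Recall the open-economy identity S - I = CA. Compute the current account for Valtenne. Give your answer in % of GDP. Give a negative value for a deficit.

CA = S - I = 36.0 - 21.4 = 14.6

14.6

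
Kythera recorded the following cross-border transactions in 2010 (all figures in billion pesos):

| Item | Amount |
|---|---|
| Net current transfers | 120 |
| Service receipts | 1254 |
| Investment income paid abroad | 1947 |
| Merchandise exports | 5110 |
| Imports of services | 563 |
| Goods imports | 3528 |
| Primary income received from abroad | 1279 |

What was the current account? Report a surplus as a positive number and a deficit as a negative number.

Goods balance = 5110 - 3528 = 1582
Services balance = 1254 - 563 = 691
Trade balance (goods + services) = 1582 + 691 = 2273
Net primary income = 1279 - 1947 = -668
Net secondary income = 120
Current account = 2273 + (-668) + 120 = 1725

1725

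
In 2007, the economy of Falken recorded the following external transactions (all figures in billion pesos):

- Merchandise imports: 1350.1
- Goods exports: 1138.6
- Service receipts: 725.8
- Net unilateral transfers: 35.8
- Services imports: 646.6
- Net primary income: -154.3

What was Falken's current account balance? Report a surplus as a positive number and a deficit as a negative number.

-250.8

Goods balance = 1138.6 - 1350.1 = -211.5
Services balance = 725.8 - 646.6 = 79.2
Trade balance (goods + services) = -211.5 + 79.2 = -132.3
Net primary income = -154.3
Net secondary income = 35.8
Current account = -132.3 + (-154.3) + 35.8 = -250.8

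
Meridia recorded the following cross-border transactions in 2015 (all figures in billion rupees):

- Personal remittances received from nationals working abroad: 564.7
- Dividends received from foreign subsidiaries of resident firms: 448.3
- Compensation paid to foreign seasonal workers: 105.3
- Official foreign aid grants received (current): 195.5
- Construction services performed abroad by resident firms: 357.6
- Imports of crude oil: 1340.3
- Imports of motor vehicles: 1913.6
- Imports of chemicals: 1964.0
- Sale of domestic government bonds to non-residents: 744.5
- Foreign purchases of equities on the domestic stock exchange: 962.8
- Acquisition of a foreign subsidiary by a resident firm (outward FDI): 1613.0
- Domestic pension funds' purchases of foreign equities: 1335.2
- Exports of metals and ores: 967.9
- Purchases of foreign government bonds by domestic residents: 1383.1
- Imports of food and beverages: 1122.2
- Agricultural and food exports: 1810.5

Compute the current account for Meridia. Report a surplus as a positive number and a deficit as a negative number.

-2100.9

Goods: 967.9 - 1122.2 - 1340.3 - 1913.6 - 1964.0 + 1810.5 = -3561.7
Services: 357.6
Primary income: 448.3 - 105.3 = 343.0
Secondary income: 195.5 + 564.7 = 760.2
Current account = (-3561.7) + 357.6 + 343.0 + 760.2 = -2100.9
(Excluded from the current account — financial account: sale of domestic government bonds to non-residents 744.5, foreign purchases of equities on the domestic stock exchange 962.8, acquisition of a foreign subsidiary by a resident firm (outward FDI) 1613.0, domestic pension funds' purchases of foreign equities 1335.2, purchases of foreign government bonds by domestic residents 1383.1.)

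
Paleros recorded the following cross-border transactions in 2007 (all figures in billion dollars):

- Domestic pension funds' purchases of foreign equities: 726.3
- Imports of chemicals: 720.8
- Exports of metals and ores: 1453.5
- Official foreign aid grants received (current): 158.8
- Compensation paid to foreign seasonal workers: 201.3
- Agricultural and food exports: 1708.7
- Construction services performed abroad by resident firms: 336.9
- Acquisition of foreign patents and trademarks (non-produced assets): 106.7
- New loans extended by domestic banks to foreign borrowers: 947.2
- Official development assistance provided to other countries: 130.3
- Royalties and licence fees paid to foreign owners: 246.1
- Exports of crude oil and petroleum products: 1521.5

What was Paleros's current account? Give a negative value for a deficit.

Goods: 1521.5 + 1453.5 - 720.8 + 1708.7 = 3962.9
Services: -246.1 + 336.9 = 90.8
Primary income: -201.3
Secondary income: 158.8 - 130.3 = 28.5
Current account = 3962.9 + 90.8 + (-201.3) + 28.5 = 3880.9
(Excluded from the current account — financial account: domestic pension funds' purchases of foreign equities 726.3, new loans extended by domestic banks to foreign borrowers 947.2; capital account: acquisition of foreign patents and trademarks (non-produced assets) 106.7.)

3880.9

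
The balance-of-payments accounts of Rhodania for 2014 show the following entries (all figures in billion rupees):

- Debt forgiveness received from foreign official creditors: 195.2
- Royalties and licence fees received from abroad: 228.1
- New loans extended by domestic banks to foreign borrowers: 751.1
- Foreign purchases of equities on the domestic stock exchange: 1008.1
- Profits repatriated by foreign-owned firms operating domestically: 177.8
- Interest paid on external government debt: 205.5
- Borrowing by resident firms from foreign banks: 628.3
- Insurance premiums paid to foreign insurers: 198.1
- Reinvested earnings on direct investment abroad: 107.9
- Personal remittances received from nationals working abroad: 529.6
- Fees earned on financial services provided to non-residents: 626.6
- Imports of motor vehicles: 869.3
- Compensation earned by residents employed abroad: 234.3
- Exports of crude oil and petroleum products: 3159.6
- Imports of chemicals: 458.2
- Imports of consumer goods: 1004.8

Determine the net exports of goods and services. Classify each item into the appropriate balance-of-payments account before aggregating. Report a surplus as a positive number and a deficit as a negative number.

1483.9

Goods: -1004.8 - 869.3 - 458.2 + 3159.6 = 827.3
Services: 626.6 + 228.1 - 198.1 = 656.6
Trade balance = 827.3 + 656.6 = 1483.9
(Excluded from the trade balance — capital account: debt forgiveness received from foreign official creditors 195.2; financial account: new loans extended by domestic banks to foreign borrowers 751.1, foreign purchases of equities on the domestic stock exchange 1008.1, borrowing by resident firms from foreign banks 628.3; primary income: profits repatriated by foreign-owned firms operating domestically 177.8, interest paid on external government debt 205.5, reinvested earnings on direct investment abroad 107.9, compensation earned by residents employed abroad 234.3; secondary income: personal remittances received from nationals working abroad 529.6.)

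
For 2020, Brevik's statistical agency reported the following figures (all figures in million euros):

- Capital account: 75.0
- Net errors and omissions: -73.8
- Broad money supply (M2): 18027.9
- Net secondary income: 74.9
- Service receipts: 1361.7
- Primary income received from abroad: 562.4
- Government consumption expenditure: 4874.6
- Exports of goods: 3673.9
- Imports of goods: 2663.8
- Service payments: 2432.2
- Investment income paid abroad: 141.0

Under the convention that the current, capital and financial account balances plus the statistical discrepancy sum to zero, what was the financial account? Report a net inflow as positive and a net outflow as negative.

Goods balance = 3673.9 - 2663.8 = 1010.1
Services balance = 1361.7 - 2432.2 = -1070.5
Trade balance (goods + services) = 1010.1 + (-1070.5) = -60.4
Net primary income = 562.4 - 141.0 = 421.4
Net secondary income = 74.9
Current account = -60.4 + 421.4 + 74.9 = 435.9
Financial account = -(435.9 + 75.0 + (-73.8)) = -437.1

-437.1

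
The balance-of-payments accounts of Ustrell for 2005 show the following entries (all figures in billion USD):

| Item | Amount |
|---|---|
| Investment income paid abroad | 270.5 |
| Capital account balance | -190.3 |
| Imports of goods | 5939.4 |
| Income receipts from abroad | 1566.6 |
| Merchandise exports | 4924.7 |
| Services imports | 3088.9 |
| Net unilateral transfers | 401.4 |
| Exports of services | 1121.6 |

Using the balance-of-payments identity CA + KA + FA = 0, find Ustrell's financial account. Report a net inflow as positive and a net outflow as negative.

1474.8

Goods balance = 4924.7 - 5939.4 = -1014.7
Services balance = 1121.6 - 3088.9 = -1967.3
Trade balance (goods + services) = -1014.7 + (-1967.3) = -2982.0
Net primary income = 1566.6 - 270.5 = 1296.1
Net secondary income = 401.4
Current account = -2982.0 + 1296.1 + 401.4 = -1284.5
Financial account = -(-1284.5 + (-190.3)) = 1474.8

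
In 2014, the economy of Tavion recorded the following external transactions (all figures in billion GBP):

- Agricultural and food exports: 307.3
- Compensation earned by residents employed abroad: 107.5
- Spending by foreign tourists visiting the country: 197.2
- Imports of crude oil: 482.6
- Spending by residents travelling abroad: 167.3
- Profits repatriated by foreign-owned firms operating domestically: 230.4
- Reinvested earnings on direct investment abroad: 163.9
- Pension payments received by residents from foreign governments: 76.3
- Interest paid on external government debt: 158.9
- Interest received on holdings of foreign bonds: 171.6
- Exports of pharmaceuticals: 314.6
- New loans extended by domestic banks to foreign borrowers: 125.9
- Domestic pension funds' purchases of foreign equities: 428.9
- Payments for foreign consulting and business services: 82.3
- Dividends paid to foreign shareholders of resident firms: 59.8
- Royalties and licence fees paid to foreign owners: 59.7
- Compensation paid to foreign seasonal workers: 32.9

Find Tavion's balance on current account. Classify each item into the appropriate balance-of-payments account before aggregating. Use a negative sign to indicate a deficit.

64.5

Goods: 307.3 + 314.6 - 482.6 = 139.3
Services: 197.2 - 59.7 - 82.3 - 167.3 = -112.1
Primary income: 171.6 + 107.5 - 158.9 + 163.9 - 32.9 - 230.4 - 59.8 = -39.0
Secondary income: 76.3
Current account = 139.3 + (-112.1) + (-39.0) + 76.3 = 64.5
(Excluded from the current account — financial account: new loans extended by domestic banks to foreign borrowers 125.9, domestic pension funds' purchases of foreign equities 428.9.)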